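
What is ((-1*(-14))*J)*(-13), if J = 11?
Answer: -2002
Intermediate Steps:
((-1*(-14))*J)*(-13) = (-1*(-14)*11)*(-13) = (14*11)*(-13) = 154*(-13) = -2002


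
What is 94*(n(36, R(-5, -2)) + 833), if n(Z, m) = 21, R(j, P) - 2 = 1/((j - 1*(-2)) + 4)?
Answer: 80276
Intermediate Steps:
R(j, P) = 2 + 1/(6 + j) (R(j, P) = 2 + 1/((j - 1*(-2)) + 4) = 2 + 1/((j + 2) + 4) = 2 + 1/((2 + j) + 4) = 2 + 1/(6 + j))
94*(n(36, R(-5, -2)) + 833) = 94*(21 + 833) = 94*854 = 80276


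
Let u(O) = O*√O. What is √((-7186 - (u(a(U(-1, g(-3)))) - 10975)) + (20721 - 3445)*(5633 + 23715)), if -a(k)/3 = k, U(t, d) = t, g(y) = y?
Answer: √(507019837 - 3*√3) ≈ 22517.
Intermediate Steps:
a(k) = -3*k
u(O) = O^(3/2)
√((-7186 - (u(a(U(-1, g(-3)))) - 10975)) + (20721 - 3445)*(5633 + 23715)) = √((-7186 - ((-3*(-1))^(3/2) - 10975)) + (20721 - 3445)*(5633 + 23715)) = √((-7186 - (3^(3/2) - 10975)) + 17276*29348) = √((-7186 - (3*√3 - 10975)) + 507016048) = √((-7186 - (-10975 + 3*√3)) + 507016048) = √((-7186 + (10975 - 3*√3)) + 507016048) = √((3789 - 3*√3) + 507016048) = √(507019837 - 3*√3)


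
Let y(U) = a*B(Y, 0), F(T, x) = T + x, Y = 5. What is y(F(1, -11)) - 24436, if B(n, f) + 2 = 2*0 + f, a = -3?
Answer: -24430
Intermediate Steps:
B(n, f) = -2 + f (B(n, f) = -2 + (2*0 + f) = -2 + (0 + f) = -2 + f)
y(U) = 6 (y(U) = -3*(-2 + 0) = -3*(-2) = 6)
y(F(1, -11)) - 24436 = 6 - 24436 = -24430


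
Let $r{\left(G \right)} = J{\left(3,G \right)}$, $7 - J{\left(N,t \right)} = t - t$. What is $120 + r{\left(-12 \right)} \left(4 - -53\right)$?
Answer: $519$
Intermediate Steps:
$J{\left(N,t \right)} = 7$ ($J{\left(N,t \right)} = 7 - \left(t - t\right) = 7 - 0 = 7 + 0 = 7$)
$r{\left(G \right)} = 7$
$120 + r{\left(-12 \right)} \left(4 - -53\right) = 120 + 7 \left(4 - -53\right) = 120 + 7 \left(4 + 53\right) = 120 + 7 \cdot 57 = 120 + 399 = 519$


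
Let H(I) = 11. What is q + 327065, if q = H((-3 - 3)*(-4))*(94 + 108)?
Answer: 329287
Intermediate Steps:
q = 2222 (q = 11*(94 + 108) = 11*202 = 2222)
q + 327065 = 2222 + 327065 = 329287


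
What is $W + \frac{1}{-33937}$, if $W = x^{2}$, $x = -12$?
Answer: $\frac{4886927}{33937} \approx 144.0$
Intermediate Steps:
$W = 144$ ($W = \left(-12\right)^{2} = 144$)
$W + \frac{1}{-33937} = 144 + \frac{1}{-33937} = 144 - \frac{1}{33937} = \frac{4886927}{33937}$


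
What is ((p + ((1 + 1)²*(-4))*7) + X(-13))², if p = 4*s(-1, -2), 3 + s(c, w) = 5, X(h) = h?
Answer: 13689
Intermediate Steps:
s(c, w) = 2 (s(c, w) = -3 + 5 = 2)
p = 8 (p = 4*2 = 8)
((p + ((1 + 1)²*(-4))*7) + X(-13))² = ((8 + ((1 + 1)²*(-4))*7) - 13)² = ((8 + (2²*(-4))*7) - 13)² = ((8 + (4*(-4))*7) - 13)² = ((8 - 16*7) - 13)² = ((8 - 112) - 13)² = (-104 - 13)² = (-117)² = 13689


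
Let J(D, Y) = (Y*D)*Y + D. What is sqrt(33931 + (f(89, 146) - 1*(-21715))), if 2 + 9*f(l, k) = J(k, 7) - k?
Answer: sqrt(507966)/3 ≈ 237.57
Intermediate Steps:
J(D, Y) = D + D*Y**2 (J(D, Y) = (D*Y)*Y + D = D*Y**2 + D = D + D*Y**2)
f(l, k) = -2/9 + 49*k/9 (f(l, k) = -2/9 + (k*(1 + 7**2) - k)/9 = -2/9 + (k*(1 + 49) - k)/9 = -2/9 + (k*50 - k)/9 = -2/9 + (50*k - k)/9 = -2/9 + (49*k)/9 = -2/9 + 49*k/9)
sqrt(33931 + (f(89, 146) - 1*(-21715))) = sqrt(33931 + ((-2/9 + (49/9)*146) - 1*(-21715))) = sqrt(33931 + ((-2/9 + 7154/9) + 21715)) = sqrt(33931 + (2384/3 + 21715)) = sqrt(33931 + 67529/3) = sqrt(169322/3) = sqrt(507966)/3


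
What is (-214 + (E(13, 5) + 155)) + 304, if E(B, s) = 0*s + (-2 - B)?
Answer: 230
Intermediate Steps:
E(B, s) = -2 - B (E(B, s) = 0 + (-2 - B) = -2 - B)
(-214 + (E(13, 5) + 155)) + 304 = (-214 + ((-2 - 1*13) + 155)) + 304 = (-214 + ((-2 - 13) + 155)) + 304 = (-214 + (-15 + 155)) + 304 = (-214 + 140) + 304 = -74 + 304 = 230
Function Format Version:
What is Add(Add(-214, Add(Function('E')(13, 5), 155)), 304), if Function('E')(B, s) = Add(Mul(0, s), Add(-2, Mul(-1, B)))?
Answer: 230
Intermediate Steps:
Function('E')(B, s) = Add(-2, Mul(-1, B)) (Function('E')(B, s) = Add(0, Add(-2, Mul(-1, B))) = Add(-2, Mul(-1, B)))
Add(Add(-214, Add(Function('E')(13, 5), 155)), 304) = Add(Add(-214, Add(Add(-2, Mul(-1, 13)), 155)), 304) = Add(Add(-214, Add(Add(-2, -13), 155)), 304) = Add(Add(-214, Add(-15, 155)), 304) = Add(Add(-214, 140), 304) = Add(-74, 304) = 230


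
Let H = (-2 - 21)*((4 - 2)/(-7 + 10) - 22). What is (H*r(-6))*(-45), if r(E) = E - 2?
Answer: 176640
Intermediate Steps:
r(E) = -2 + E
H = 1472/3 (H = -23*(2/3 - 22) = -23*(2*(⅓) - 22) = -23*(⅔ - 22) = -23*(-64/3) = 1472/3 ≈ 490.67)
(H*r(-6))*(-45) = (1472*(-2 - 6)/3)*(-45) = ((1472/3)*(-8))*(-45) = -11776/3*(-45) = 176640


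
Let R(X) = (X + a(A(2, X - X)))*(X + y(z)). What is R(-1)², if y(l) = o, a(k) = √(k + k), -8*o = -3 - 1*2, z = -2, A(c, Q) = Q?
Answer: 9/64 ≈ 0.14063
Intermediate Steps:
o = 5/8 (o = -(-3 - 1*2)/8 = -(-3 - 2)/8 = -⅛*(-5) = 5/8 ≈ 0.62500)
a(k) = √2*√k (a(k) = √(2*k) = √2*√k)
y(l) = 5/8
R(X) = X*(5/8 + X) (R(X) = (X + √2*√(X - X))*(X + 5/8) = (X + √2*√0)*(5/8 + X) = (X + √2*0)*(5/8 + X) = (X + 0)*(5/8 + X) = X*(5/8 + X))
R(-1)² = ((⅛)*(-1)*(5 + 8*(-1)))² = ((⅛)*(-1)*(5 - 8))² = ((⅛)*(-1)*(-3))² = (3/8)² = 9/64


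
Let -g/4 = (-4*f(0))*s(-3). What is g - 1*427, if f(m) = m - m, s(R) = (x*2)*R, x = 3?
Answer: -427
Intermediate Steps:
s(R) = 6*R (s(R) = (3*2)*R = 6*R)
f(m) = 0
g = 0 (g = -4*(-4*0)*6*(-3) = -0*(-18) = -4*0 = 0)
g - 1*427 = 0 - 1*427 = 0 - 427 = -427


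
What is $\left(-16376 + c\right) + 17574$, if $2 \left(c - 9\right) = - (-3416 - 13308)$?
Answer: $9569$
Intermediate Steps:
$c = 8371$ ($c = 9 + \frac{\left(-1\right) \left(-3416 - 13308\right)}{2} = 9 + \frac{\left(-1\right) \left(-16724\right)}{2} = 9 + \frac{1}{2} \cdot 16724 = 9 + 8362 = 8371$)
$\left(-16376 + c\right) + 17574 = \left(-16376 + 8371\right) + 17574 = -8005 + 17574 = 9569$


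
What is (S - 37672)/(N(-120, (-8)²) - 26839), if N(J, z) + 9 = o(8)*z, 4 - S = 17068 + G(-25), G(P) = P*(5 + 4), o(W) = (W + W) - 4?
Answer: 54511/26080 ≈ 2.0901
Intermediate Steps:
o(W) = -4 + 2*W (o(W) = 2*W - 4 = -4 + 2*W)
G(P) = 9*P (G(P) = P*9 = 9*P)
S = -16839 (S = 4 - (17068 + 9*(-25)) = 4 - (17068 - 225) = 4 - 1*16843 = 4 - 16843 = -16839)
N(J, z) = -9 + 12*z (N(J, z) = -9 + (-4 + 2*8)*z = -9 + (-4 + 16)*z = -9 + 12*z)
(S - 37672)/(N(-120, (-8)²) - 26839) = (-16839 - 37672)/((-9 + 12*(-8)²) - 26839) = -54511/((-9 + 12*64) - 26839) = -54511/((-9 + 768) - 26839) = -54511/(759 - 26839) = -54511/(-26080) = -54511*(-1/26080) = 54511/26080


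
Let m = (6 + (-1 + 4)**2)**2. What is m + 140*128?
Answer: 18145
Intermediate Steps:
m = 225 (m = (6 + 3**2)**2 = (6 + 9)**2 = 15**2 = 225)
m + 140*128 = 225 + 140*128 = 225 + 17920 = 18145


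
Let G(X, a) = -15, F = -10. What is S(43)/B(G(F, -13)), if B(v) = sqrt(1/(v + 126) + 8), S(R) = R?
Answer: 43*sqrt(98679)/889 ≈ 15.194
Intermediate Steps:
B(v) = sqrt(8 + 1/(126 + v)) (B(v) = sqrt(1/(126 + v) + 8) = sqrt(8 + 1/(126 + v)))
S(43)/B(G(F, -13)) = 43/(sqrt((1009 + 8*(-15))/(126 - 15))) = 43/(sqrt((1009 - 120)/111)) = 43/(sqrt((1/111)*889)) = 43/(sqrt(889/111)) = 43/((sqrt(98679)/111)) = 43*(sqrt(98679)/889) = 43*sqrt(98679)/889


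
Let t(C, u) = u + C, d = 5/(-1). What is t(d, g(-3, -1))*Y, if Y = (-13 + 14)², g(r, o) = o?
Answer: -6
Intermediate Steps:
d = -5 (d = 5*(-1) = -5)
Y = 1 (Y = 1² = 1)
t(C, u) = C + u
t(d, g(-3, -1))*Y = (-5 - 1)*1 = -6*1 = -6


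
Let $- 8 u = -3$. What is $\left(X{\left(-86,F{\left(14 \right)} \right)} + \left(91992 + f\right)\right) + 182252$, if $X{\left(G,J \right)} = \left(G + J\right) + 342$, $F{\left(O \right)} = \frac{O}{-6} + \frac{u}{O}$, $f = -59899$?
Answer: $\frac{72105161}{336} \approx 2.146 \cdot 10^{5}$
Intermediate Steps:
$u = \frac{3}{8}$ ($u = \left(- \frac{1}{8}\right) \left(-3\right) = \frac{3}{8} \approx 0.375$)
$F{\left(O \right)} = - \frac{O}{6} + \frac{3}{8 O}$ ($F{\left(O \right)} = \frac{O}{-6} + \frac{3}{8 O} = O \left(- \frac{1}{6}\right) + \frac{3}{8 O} = - \frac{O}{6} + \frac{3}{8 O}$)
$X{\left(G,J \right)} = 342 + G + J$
$\left(X{\left(-86,F{\left(14 \right)} \right)} + \left(91992 + f\right)\right) + 182252 = \left(\left(342 - 86 + \left(\left(- \frac{1}{6}\right) 14 + \frac{3}{8 \cdot 14}\right)\right) + \left(91992 - 59899\right)\right) + 182252 = \left(\left(342 - 86 + \left(- \frac{7}{3} + \frac{3}{8} \cdot \frac{1}{14}\right)\right) + 32093\right) + 182252 = \left(\left(342 - 86 + \left(- \frac{7}{3} + \frac{3}{112}\right)\right) + 32093\right) + 182252 = \left(\left(342 - 86 - \frac{775}{336}\right) + 32093\right) + 182252 = \left(\frac{85241}{336} + 32093\right) + 182252 = \frac{10868489}{336} + 182252 = \frac{72105161}{336}$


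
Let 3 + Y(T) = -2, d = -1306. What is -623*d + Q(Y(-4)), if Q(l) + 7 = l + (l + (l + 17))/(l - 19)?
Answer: 19527017/24 ≈ 8.1363e+5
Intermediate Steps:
Y(T) = -5 (Y(T) = -3 - 2 = -5)
Q(l) = -7 + l + (17 + 2*l)/(-19 + l) (Q(l) = -7 + (l + (l + (l + 17))/(l - 19)) = -7 + (l + (l + (17 + l))/(-19 + l)) = -7 + (l + (17 + 2*l)/(-19 + l)) = -7 + l + (17 + 2*l)/(-19 + l))
-623*d + Q(Y(-4)) = -623*(-1306) + (150 + (-5)² - 24*(-5))/(-19 - 5) = 813638 + (150 + 25 + 120)/(-24) = 813638 - 1/24*295 = 813638 - 295/24 = 19527017/24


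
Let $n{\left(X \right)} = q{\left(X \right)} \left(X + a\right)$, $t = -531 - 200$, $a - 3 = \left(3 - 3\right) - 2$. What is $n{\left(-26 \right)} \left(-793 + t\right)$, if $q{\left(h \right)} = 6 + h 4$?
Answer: $-3733800$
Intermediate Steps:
$q{\left(h \right)} = 6 + 4 h$
$a = 1$ ($a = 3 + \left(\left(3 - 3\right) - 2\right) = 3 + \left(0 - 2\right) = 3 - 2 = 1$)
$t = -731$
$n{\left(X \right)} = \left(1 + X\right) \left(6 + 4 X\right)$ ($n{\left(X \right)} = \left(6 + 4 X\right) \left(X + 1\right) = \left(6 + 4 X\right) \left(1 + X\right) = \left(1 + X\right) \left(6 + 4 X\right)$)
$n{\left(-26 \right)} \left(-793 + t\right) = 2 \left(1 - 26\right) \left(3 + 2 \left(-26\right)\right) \left(-793 - 731\right) = 2 \left(-25\right) \left(3 - 52\right) \left(-1524\right) = 2 \left(-25\right) \left(-49\right) \left(-1524\right) = 2450 \left(-1524\right) = -3733800$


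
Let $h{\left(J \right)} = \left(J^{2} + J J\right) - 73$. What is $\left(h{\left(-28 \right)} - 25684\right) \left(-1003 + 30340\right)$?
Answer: $-709632693$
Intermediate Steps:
$h{\left(J \right)} = -73 + 2 J^{2}$ ($h{\left(J \right)} = \left(J^{2} + J^{2}\right) - 73 = 2 J^{2} - 73 = -73 + 2 J^{2}$)
$\left(h{\left(-28 \right)} - 25684\right) \left(-1003 + 30340\right) = \left(\left(-73 + 2 \left(-28\right)^{2}\right) - 25684\right) \left(-1003 + 30340\right) = \left(\left(-73 + 2 \cdot 784\right) - 25684\right) 29337 = \left(\left(-73 + 1568\right) - 25684\right) 29337 = \left(1495 - 25684\right) 29337 = \left(-24189\right) 29337 = -709632693$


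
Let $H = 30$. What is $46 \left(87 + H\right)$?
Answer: $5382$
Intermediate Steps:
$46 \left(87 + H\right) = 46 \left(87 + 30\right) = 46 \cdot 117 = 5382$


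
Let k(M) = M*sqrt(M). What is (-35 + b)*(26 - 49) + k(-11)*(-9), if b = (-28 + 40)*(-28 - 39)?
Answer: 19297 + 99*I*sqrt(11) ≈ 19297.0 + 328.35*I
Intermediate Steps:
k(M) = M**(3/2)
b = -804 (b = 12*(-67) = -804)
(-35 + b)*(26 - 49) + k(-11)*(-9) = (-35 - 804)*(26 - 49) + (-11)**(3/2)*(-9) = -839*(-23) - 11*I*sqrt(11)*(-9) = 19297 + 99*I*sqrt(11)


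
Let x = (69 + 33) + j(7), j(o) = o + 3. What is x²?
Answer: 12544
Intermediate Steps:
j(o) = 3 + o
x = 112 (x = (69 + 33) + (3 + 7) = 102 + 10 = 112)
x² = 112² = 12544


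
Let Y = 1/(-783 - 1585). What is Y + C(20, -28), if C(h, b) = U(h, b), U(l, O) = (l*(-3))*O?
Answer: 3978239/2368 ≈ 1680.0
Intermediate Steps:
U(l, O) = -3*O*l (U(l, O) = (-3*l)*O = -3*O*l)
Y = -1/2368 (Y = 1/(-2368) = -1/2368 ≈ -0.00042230)
C(h, b) = -3*b*h
Y + C(20, -28) = -1/2368 - 3*(-28)*20 = -1/2368 + 1680 = 3978239/2368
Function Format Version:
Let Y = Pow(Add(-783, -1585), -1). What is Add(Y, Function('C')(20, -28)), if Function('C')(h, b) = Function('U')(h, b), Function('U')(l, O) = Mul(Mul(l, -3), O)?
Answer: Rational(3978239, 2368) ≈ 1680.0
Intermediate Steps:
Function('U')(l, O) = Mul(-3, O, l) (Function('U')(l, O) = Mul(Mul(-3, l), O) = Mul(-3, O, l))
Y = Rational(-1, 2368) (Y = Pow(-2368, -1) = Rational(-1, 2368) ≈ -0.00042230)
Function('C')(h, b) = Mul(-3, b, h)
Add(Y, Function('C')(20, -28)) = Add(Rational(-1, 2368), Mul(-3, -28, 20)) = Add(Rational(-1, 2368), 1680) = Rational(3978239, 2368)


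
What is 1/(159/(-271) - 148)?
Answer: -271/40267 ≈ -0.0067301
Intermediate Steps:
1/(159/(-271) - 148) = 1/(159*(-1/271) - 148) = 1/(-159/271 - 148) = 1/(-40267/271) = -271/40267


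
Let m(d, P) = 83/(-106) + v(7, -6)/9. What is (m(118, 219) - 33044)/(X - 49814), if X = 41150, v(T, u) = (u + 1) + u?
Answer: 31525889/8265456 ≈ 3.8142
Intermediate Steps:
v(T, u) = 1 + 2*u (v(T, u) = (1 + u) + u = 1 + 2*u)
m(d, P) = -1913/954 (m(d, P) = 83/(-106) + (1 + 2*(-6))/9 = 83*(-1/106) + (1 - 12)*(⅑) = -83/106 - 11*⅑ = -83/106 - 11/9 = -1913/954)
(m(118, 219) - 33044)/(X - 49814) = (-1913/954 - 33044)/(41150 - 49814) = -31525889/954/(-8664) = -31525889/954*(-1/8664) = 31525889/8265456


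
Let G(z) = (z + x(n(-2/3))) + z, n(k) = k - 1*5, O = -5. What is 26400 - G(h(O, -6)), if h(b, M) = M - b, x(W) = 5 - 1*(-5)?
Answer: 26392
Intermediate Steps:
n(k) = -5 + k (n(k) = k - 5 = -5 + k)
x(W) = 10 (x(W) = 5 + 5 = 10)
G(z) = 10 + 2*z (G(z) = (z + 10) + z = (10 + z) + z = 10 + 2*z)
26400 - G(h(O, -6)) = 26400 - (10 + 2*(-6 - 1*(-5))) = 26400 - (10 + 2*(-6 + 5)) = 26400 - (10 + 2*(-1)) = 26400 - (10 - 2) = 26400 - 1*8 = 26400 - 8 = 26392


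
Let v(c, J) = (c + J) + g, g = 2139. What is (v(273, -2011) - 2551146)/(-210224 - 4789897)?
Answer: 2550745/5000121 ≈ 0.51014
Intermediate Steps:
v(c, J) = 2139 + J + c (v(c, J) = (c + J) + 2139 = (J + c) + 2139 = 2139 + J + c)
(v(273, -2011) - 2551146)/(-210224 - 4789897) = ((2139 - 2011 + 273) - 2551146)/(-210224 - 4789897) = (401 - 2551146)/(-5000121) = -2550745*(-1/5000121) = 2550745/5000121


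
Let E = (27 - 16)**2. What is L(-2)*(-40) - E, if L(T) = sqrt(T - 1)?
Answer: -121 - 40*I*sqrt(3) ≈ -121.0 - 69.282*I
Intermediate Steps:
L(T) = sqrt(-1 + T)
E = 121 (E = 11**2 = 121)
L(-2)*(-40) - E = sqrt(-1 - 2)*(-40) - 1*121 = sqrt(-3)*(-40) - 121 = (I*sqrt(3))*(-40) - 121 = -40*I*sqrt(3) - 121 = -121 - 40*I*sqrt(3)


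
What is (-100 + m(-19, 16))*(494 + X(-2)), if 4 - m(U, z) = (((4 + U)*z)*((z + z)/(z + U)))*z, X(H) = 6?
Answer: -20528000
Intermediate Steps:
m(U, z) = 4 - 2*z**3*(4 + U)/(U + z) (m(U, z) = 4 - ((4 + U)*z)*((z + z)/(z + U))*z = 4 - (z*(4 + U))*((2*z)/(U + z))*z = 4 - (z*(4 + U))*(2*z/(U + z))*z = 4 - 2*z**2*(4 + U)/(U + z)*z = 4 - 2*z**3*(4 + U)/(U + z))
(-100 + m(-19, 16))*(494 + X(-2)) = (-100 + 2*(-4*16**3 + 2*(-19) + 2*16 - 1*(-19)*16**3)/(-19 + 16))*(494 + 6) = (-100 + 2*(-4*4096 - 38 + 32 - 1*(-19)*4096)/(-3))*500 = (-100 + 2*(-1/3)*(-16384 - 38 + 32 + 77824))*500 = (-100 + 2*(-1/3)*61434)*500 = (-100 - 40956)*500 = -41056*500 = -20528000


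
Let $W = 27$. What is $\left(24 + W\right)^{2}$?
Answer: $2601$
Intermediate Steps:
$\left(24 + W\right)^{2} = \left(24 + 27\right)^{2} = 51^{2} = 2601$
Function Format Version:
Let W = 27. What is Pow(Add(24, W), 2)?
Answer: 2601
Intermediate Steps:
Pow(Add(24, W), 2) = Pow(Add(24, 27), 2) = Pow(51, 2) = 2601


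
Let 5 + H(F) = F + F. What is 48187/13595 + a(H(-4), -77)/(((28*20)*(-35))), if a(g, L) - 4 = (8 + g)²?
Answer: 188814189/53292400 ≈ 3.5430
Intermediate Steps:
H(F) = -5 + 2*F (H(F) = -5 + (F + F) = -5 + 2*F)
a(g, L) = 4 + (8 + g)²
48187/13595 + a(H(-4), -77)/(((28*20)*(-35))) = 48187/13595 + (4 + (8 + (-5 + 2*(-4)))²)/(((28*20)*(-35))) = 48187*(1/13595) + (4 + (8 + (-5 - 8))²)/((560*(-35))) = 48187/13595 + (4 + (8 - 13)²)/(-19600) = 48187/13595 + (4 + (-5)²)*(-1/19600) = 48187/13595 + (4 + 25)*(-1/19600) = 48187/13595 + 29*(-1/19600) = 48187/13595 - 29/19600 = 188814189/53292400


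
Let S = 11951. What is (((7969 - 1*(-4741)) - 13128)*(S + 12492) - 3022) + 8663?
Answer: -10211533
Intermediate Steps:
(((7969 - 1*(-4741)) - 13128)*(S + 12492) - 3022) + 8663 = (((7969 - 1*(-4741)) - 13128)*(11951 + 12492) - 3022) + 8663 = (((7969 + 4741) - 13128)*24443 - 3022) + 8663 = ((12710 - 13128)*24443 - 3022) + 8663 = (-418*24443 - 3022) + 8663 = (-10217174 - 3022) + 8663 = -10220196 + 8663 = -10211533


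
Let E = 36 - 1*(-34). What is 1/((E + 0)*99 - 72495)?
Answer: -1/65565 ≈ -1.5252e-5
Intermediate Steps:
E = 70 (E = 36 + 34 = 70)
1/((E + 0)*99 - 72495) = 1/((70 + 0)*99 - 72495) = 1/(70*99 - 72495) = 1/(6930 - 72495) = 1/(-65565) = -1/65565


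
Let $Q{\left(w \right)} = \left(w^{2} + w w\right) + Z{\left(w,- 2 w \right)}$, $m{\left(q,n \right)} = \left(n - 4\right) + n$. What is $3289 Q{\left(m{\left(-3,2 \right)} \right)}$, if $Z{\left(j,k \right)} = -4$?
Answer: $-13156$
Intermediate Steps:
$m{\left(q,n \right)} = -4 + 2 n$ ($m{\left(q,n \right)} = \left(-4 + n\right) + n = -4 + 2 n$)
$Q{\left(w \right)} = -4 + 2 w^{2}$ ($Q{\left(w \right)} = \left(w^{2} + w w\right) - 4 = \left(w^{2} + w^{2}\right) - 4 = 2 w^{2} - 4 = -4 + 2 w^{2}$)
$3289 Q{\left(m{\left(-3,2 \right)} \right)} = 3289 \left(-4 + 2 \left(-4 + 2 \cdot 2\right)^{2}\right) = 3289 \left(-4 + 2 \left(-4 + 4\right)^{2}\right) = 3289 \left(-4 + 2 \cdot 0^{2}\right) = 3289 \left(-4 + 2 \cdot 0\right) = 3289 \left(-4 + 0\right) = 3289 \left(-4\right) = -13156$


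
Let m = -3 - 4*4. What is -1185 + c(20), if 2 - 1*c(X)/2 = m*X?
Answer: -421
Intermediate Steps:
m = -19 (m = -3 - 16 = -19)
c(X) = 4 + 38*X (c(X) = 4 - (-38)*X = 4 + 38*X)
-1185 + c(20) = -1185 + (4 + 38*20) = -1185 + (4 + 760) = -1185 + 764 = -421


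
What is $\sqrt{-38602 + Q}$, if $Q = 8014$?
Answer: $2 i \sqrt{7647} \approx 174.89 i$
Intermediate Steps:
$\sqrt{-38602 + Q} = \sqrt{-38602 + 8014} = \sqrt{-30588} = 2 i \sqrt{7647}$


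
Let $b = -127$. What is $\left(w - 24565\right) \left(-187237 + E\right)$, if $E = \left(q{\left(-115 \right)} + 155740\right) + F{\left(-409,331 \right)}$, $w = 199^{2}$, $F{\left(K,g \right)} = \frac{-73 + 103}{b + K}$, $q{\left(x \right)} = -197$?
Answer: $- \frac{31928972313}{67} \approx -4.7655 \cdot 10^{8}$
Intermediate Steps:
$F{\left(K,g \right)} = \frac{30}{-127 + K}$ ($F{\left(K,g \right)} = \frac{-73 + 103}{-127 + K} = \frac{30}{-127 + K}$)
$w = 39601$
$E = \frac{41685509}{268}$ ($E = \left(-197 + 155740\right) + \frac{30}{-127 - 409} = 155543 + \frac{30}{-536} = 155543 + 30 \left(- \frac{1}{536}\right) = 155543 - \frac{15}{268} = \frac{41685509}{268} \approx 1.5554 \cdot 10^{5}$)
$\left(w - 24565\right) \left(-187237 + E\right) = \left(39601 - 24565\right) \left(-187237 + \frac{41685509}{268}\right) = 15036 \left(- \frac{8494007}{268}\right) = - \frac{31928972313}{67}$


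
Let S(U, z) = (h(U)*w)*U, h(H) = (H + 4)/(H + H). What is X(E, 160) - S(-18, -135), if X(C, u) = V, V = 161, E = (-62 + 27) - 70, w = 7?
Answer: 210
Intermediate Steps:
E = -105 (E = -35 - 70 = -105)
X(C, u) = 161
h(H) = (4 + H)/(2*H) (h(H) = (4 + H)/((2*H)) = (4 + H)*(1/(2*H)) = (4 + H)/(2*H))
S(U, z) = 14 + 7*U/2 (S(U, z) = (((4 + U)/(2*U))*7)*U = (7*(4 + U)/(2*U))*U = 14 + 7*U/2)
X(E, 160) - S(-18, -135) = 161 - (14 + (7/2)*(-18)) = 161 - (14 - 63) = 161 - 1*(-49) = 161 + 49 = 210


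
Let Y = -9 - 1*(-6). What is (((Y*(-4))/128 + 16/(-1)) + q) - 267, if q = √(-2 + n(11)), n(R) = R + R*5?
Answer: -8797/32 ≈ -274.91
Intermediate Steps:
Y = -3 (Y = -9 + 6 = -3)
n(R) = 6*R (n(R) = R + 5*R = 6*R)
q = 8 (q = √(-2 + 6*11) = √(-2 + 66) = √64 = 8)
(((Y*(-4))/128 + 16/(-1)) + q) - 267 = ((-3*(-4)/128 + 16/(-1)) + 8) - 267 = ((12*(1/128) + 16*(-1)) + 8) - 267 = ((3/32 - 16) + 8) - 267 = (-509/32 + 8) - 267 = -253/32 - 267 = -8797/32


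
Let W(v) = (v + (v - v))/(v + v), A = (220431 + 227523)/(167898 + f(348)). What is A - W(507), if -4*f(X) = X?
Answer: 242699/111874 ≈ 2.1694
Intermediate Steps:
f(X) = -X/4
A = 149318/55937 (A = (220431 + 227523)/(167898 - 1/4*348) = 447954/(167898 - 87) = 447954/167811 = 447954*(1/167811) = 149318/55937 ≈ 2.6694)
W(v) = 1/2 (W(v) = (v + 0)/((2*v)) = v*(1/(2*v)) = 1/2)
A - W(507) = 149318/55937 - 1*1/2 = 149318/55937 - 1/2 = 242699/111874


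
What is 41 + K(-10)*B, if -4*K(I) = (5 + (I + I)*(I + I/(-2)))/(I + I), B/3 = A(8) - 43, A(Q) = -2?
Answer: -2179/16 ≈ -136.19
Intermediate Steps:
B = -135 (B = 3*(-2 - 43) = 3*(-45) = -135)
K(I) = -(5 + I**2)/(8*I) (K(I) = -(5 + (I + I)*(I + I/(-2)))/(4*(I + I)) = -(5 + (2*I)*(I + I*(-1/2)))/(4*(2*I)) = -(5 + (2*I)*(I - I/2))*1/(2*I)/4 = -(5 + (2*I)*(I/2))*1/(2*I)/4 = -(5 + I**2)*1/(2*I)/4 = -(5 + I**2)/(8*I))
41 + K(-10)*B = 41 + ((1/8)*(-5 - 1*(-10)**2)/(-10))*(-135) = 41 + ((1/8)*(-1/10)*(-5 - 1*100))*(-135) = 41 + ((1/8)*(-1/10)*(-5 - 100))*(-135) = 41 + ((1/8)*(-1/10)*(-105))*(-135) = 41 + (21/16)*(-135) = 41 - 2835/16 = -2179/16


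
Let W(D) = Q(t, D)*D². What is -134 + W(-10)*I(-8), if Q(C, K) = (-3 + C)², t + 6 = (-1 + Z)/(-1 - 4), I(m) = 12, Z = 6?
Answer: 119866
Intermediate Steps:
t = -7 (t = -6 + (-1 + 6)/(-1 - 4) = -6 + 5/(-5) = -6 + 5*(-⅕) = -6 - 1 = -7)
W(D) = 100*D² (W(D) = (-3 - 7)²*D² = (-10)²*D² = 100*D²)
-134 + W(-10)*I(-8) = -134 + (100*(-10)²)*12 = -134 + (100*100)*12 = -134 + 10000*12 = -134 + 120000 = 119866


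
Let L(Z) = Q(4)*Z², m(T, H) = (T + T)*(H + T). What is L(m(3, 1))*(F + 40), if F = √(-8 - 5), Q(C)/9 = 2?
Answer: 414720 + 10368*I*√13 ≈ 4.1472e+5 + 37382.0*I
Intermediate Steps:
Q(C) = 18 (Q(C) = 9*2 = 18)
m(T, H) = 2*T*(H + T) (m(T, H) = (2*T)*(H + T) = 2*T*(H + T))
F = I*√13 (F = √(-13) = I*√13 ≈ 3.6056*I)
L(Z) = 18*Z²
L(m(3, 1))*(F + 40) = (18*(2*3*(1 + 3))²)*(I*√13 + 40) = (18*(2*3*4)²)*(40 + I*√13) = (18*24²)*(40 + I*√13) = (18*576)*(40 + I*√13) = 10368*(40 + I*√13) = 414720 + 10368*I*√13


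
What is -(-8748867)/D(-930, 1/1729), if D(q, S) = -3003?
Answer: -2916289/1001 ≈ -2913.4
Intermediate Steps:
-(-8748867)/D(-930, 1/1729) = -(-8748867)/(-3003) = -(-8748867)*(-1)/3003 = -1*2916289/1001 = -2916289/1001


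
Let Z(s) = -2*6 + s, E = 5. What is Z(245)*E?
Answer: 1165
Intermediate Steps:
Z(s) = -12 + s
Z(245)*E = (-12 + 245)*5 = 233*5 = 1165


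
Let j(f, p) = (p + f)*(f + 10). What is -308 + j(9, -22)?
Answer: -555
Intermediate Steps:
j(f, p) = (10 + f)*(f + p) (j(f, p) = (f + p)*(10 + f) = (10 + f)*(f + p))
-308 + j(9, -22) = -308 + (9² + 10*9 + 10*(-22) + 9*(-22)) = -308 + (81 + 90 - 220 - 198) = -308 - 247 = -555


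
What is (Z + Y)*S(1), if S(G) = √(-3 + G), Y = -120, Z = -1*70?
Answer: -190*I*√2 ≈ -268.7*I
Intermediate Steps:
Z = -70
(Z + Y)*S(1) = (-70 - 120)*√(-3 + 1) = -190*I*√2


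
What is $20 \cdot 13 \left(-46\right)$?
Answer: $-11960$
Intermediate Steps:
$20 \cdot 13 \left(-46\right) = 260 \left(-46\right) = -11960$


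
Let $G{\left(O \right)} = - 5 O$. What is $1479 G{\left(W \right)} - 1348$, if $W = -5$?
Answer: $35627$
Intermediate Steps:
$1479 G{\left(W \right)} - 1348 = 1479 \left(\left(-5\right) \left(-5\right)\right) - 1348 = 1479 \cdot 25 - 1348 = 36975 - 1348 = 35627$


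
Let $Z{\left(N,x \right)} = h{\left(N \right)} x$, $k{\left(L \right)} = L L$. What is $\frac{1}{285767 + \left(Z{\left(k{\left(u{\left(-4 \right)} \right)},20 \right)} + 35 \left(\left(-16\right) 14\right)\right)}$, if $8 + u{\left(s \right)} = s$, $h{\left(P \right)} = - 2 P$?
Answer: $\frac{1}{272167} \approx 3.6742 \cdot 10^{-6}$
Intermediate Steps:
$u{\left(s \right)} = -8 + s$
$k{\left(L \right)} = L^{2}$
$Z{\left(N,x \right)} = - 2 N x$
$\frac{1}{285767 + \left(Z{\left(k{\left(u{\left(-4 \right)} \right)},20 \right)} + 35 \left(\left(-16\right) 14\right)\right)} = \frac{1}{285767 + \left(\left(-2\right) \left(-8 - 4\right)^{2} \cdot 20 + 35 \left(\left(-16\right) 14\right)\right)} = \frac{1}{285767 - \left(7840 + 2 \left(-12\right)^{2} \cdot 20\right)} = \frac{1}{285767 - \left(7840 + 288 \cdot 20\right)} = \frac{1}{285767 - 13600} = \frac{1}{272167}$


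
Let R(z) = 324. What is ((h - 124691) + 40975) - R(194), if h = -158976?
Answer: -243016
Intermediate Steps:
((h - 124691) + 40975) - R(194) = ((-158976 - 124691) + 40975) - 1*324 = (-283667 + 40975) - 324 = -242692 - 324 = -243016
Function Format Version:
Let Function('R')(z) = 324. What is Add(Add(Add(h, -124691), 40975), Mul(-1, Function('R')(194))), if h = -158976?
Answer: -243016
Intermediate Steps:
Add(Add(Add(h, -124691), 40975), Mul(-1, Function('R')(194))) = Add(Add(Add(-158976, -124691), 40975), Mul(-1, 324)) = Add(Add(-283667, 40975), -324) = Add(-242692, -324) = -243016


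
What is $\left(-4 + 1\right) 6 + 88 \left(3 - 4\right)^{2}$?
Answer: $70$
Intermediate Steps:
$\left(-4 + 1\right) 6 + 88 \left(3 - 4\right)^{2} = \left(-3\right) 6 + 88 \left(3 + \left(-4 + 0\right)\right)^{2} = -18 + 88 \left(3 - 4\right)^{2} = -18 + 88 \left(-1\right)^{2} = -18 + 88 \cdot 1 = -18 + 88 = 70$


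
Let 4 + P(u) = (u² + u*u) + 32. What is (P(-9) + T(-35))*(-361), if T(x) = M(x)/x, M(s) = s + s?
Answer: -69312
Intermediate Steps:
M(s) = 2*s
T(x) = 2 (T(x) = (2*x)/x = 2)
P(u) = 28 + 2*u² (P(u) = -4 + ((u² + u*u) + 32) = -4 + ((u² + u²) + 32) = -4 + (2*u² + 32) = -4 + (32 + 2*u²) = 28 + 2*u²)
(P(-9) + T(-35))*(-361) = ((28 + 2*(-9)²) + 2)*(-361) = ((28 + 2*81) + 2)*(-361) = ((28 + 162) + 2)*(-361) = (190 + 2)*(-361) = 192*(-361) = -69312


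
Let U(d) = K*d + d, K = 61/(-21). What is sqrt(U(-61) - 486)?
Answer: I*sqrt(163086)/21 ≈ 19.23*I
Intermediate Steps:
K = -61/21 (K = 61*(-1/21) = -61/21 ≈ -2.9048)
U(d) = -40*d/21 (U(d) = -61*d/21 + d = -40*d/21)
sqrt(U(-61) - 486) = sqrt(-40/21*(-61) - 486) = sqrt(2440/21 - 486) = sqrt(-7766/21) = I*sqrt(163086)/21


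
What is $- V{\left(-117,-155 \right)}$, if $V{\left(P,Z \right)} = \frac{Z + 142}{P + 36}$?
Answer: $- \frac{13}{81} \approx -0.16049$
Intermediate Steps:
$V{\left(P,Z \right)} = \frac{142 + Z}{36 + P}$
$- V{\left(-117,-155 \right)} = - \frac{142 - 155}{36 - 117} = - \frac{-13}{-81} = - \frac{\left(-1\right) \left(-13\right)}{81} = \left(-1\right) \frac{13}{81} = - \frac{13}{81}$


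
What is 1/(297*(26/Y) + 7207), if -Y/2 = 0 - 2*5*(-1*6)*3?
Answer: 20/143711 ≈ 0.00013917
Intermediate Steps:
Y = -360 (Y = -2*(0 - 2*5*(-1*6)*3) = -2*(0 - 2*5*(-6)*3) = -2*(0 - (-60)*3) = -2*(0 - 2*(-90)) = -2*(0 + 180) = -2*180 = -360)
1/(297*(26/Y) + 7207) = 1/(297*(26/(-360)) + 7207) = 1/(297*(26*(-1/360)) + 7207) = 1/(297*(-13/180) + 7207) = 1/(-429/20 + 7207) = 1/(143711/20) = 20/143711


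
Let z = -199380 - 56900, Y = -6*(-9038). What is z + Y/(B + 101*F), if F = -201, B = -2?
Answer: -5203307068/20303 ≈ -2.5628e+5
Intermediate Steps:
Y = 54228
z = -256280
z + Y/(B + 101*F) = -256280 + 54228/(-2 + 101*(-201)) = -256280 + 54228/(-2 - 20301) = -256280 + 54228/(-20303) = -256280 + 54228*(-1/20303) = -256280 - 54228/20303 = -5203307068/20303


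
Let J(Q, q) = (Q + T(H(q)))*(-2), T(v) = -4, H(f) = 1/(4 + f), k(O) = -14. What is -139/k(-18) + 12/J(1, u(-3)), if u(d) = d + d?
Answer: 167/14 ≈ 11.929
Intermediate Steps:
u(d) = 2*d
J(Q, q) = 8 - 2*Q (J(Q, q) = (Q - 4)*(-2) = (-4 + Q)*(-2) = 8 - 2*Q)
-139/k(-18) + 12/J(1, u(-3)) = -139/(-14) + 12/(8 - 2*1) = -139*(-1/14) + 12/(8 - 2) = 139/14 + 12/6 = 139/14 + 12*(⅙) = 139/14 + 2 = 167/14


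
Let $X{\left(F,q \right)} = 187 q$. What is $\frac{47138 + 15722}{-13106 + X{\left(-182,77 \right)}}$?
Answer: $\frac{62860}{1293} \approx 48.616$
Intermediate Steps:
$\frac{47138 + 15722}{-13106 + X{\left(-182,77 \right)}} = \frac{47138 + 15722}{-13106 + 187 \cdot 77} = \frac{62860}{-13106 + 14399} = \frac{62860}{1293}$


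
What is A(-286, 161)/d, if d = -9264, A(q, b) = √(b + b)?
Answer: -√322/9264 ≈ -0.0019370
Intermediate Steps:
A(q, b) = √2*√b (A(q, b) = √(2*b) = √2*√b)
A(-286, 161)/d = (√2*√161)/(-9264) = √322*(-1/9264) = -√322/9264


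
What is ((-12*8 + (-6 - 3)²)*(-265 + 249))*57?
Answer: 13680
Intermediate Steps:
((-12*8 + (-6 - 3)²)*(-265 + 249))*57 = ((-96 + (-9)²)*(-16))*57 = ((-96 + 81)*(-16))*57 = -15*(-16)*57 = 240*57 = 13680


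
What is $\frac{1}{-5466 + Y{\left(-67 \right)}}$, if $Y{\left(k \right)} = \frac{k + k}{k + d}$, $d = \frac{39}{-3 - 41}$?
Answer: $- \frac{2987}{16321046} \approx -0.00018302$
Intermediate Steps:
$d = - \frac{39}{44}$ ($d = \frac{39}{-3 - 41} = \frac{39}{-44} = 39 \left(- \frac{1}{44}\right) = - \frac{39}{44} \approx -0.88636$)
$Y{\left(k \right)} = \frac{2 k}{- \frac{39}{44} + k}$ ($Y{\left(k \right)} = \frac{k + k}{k - \frac{39}{44}} = \frac{2 k}{- \frac{39}{44} + k}$)
$\frac{1}{-5466 + Y{\left(-67 \right)}} = \frac{1}{-5466 + 88 \left(-67\right) \frac{1}{-39 + 44 \left(-67\right)}} = \frac{1}{-5466 + 88 \left(-67\right) \frac{1}{-39 - 2948}} = \frac{1}{-5466 + 88 \left(-67\right) \frac{1}{-2987}} = \frac{1}{-5466 + 88 \left(-67\right) \left(- \frac{1}{2987}\right)} = \frac{1}{-5466 + \frac{5896}{2987}} = \frac{1}{- \frac{16321046}{2987}} = - \frac{2987}{16321046}$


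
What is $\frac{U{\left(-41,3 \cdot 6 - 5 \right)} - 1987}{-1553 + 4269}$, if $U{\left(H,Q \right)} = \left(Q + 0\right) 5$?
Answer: $- \frac{961}{1358} \approx -0.70766$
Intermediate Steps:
$U{\left(H,Q \right)} = 5 Q$ ($U{\left(H,Q \right)} = Q 5 = 5 Q$)
$\frac{U{\left(-41,3 \cdot 6 - 5 \right)} - 1987}{-1553 + 4269} = \frac{5 \left(3 \cdot 6 - 5\right) - 1987}{-1553 + 4269} = \frac{5 \left(18 - 5\right) - 1987}{2716} = \left(5 \cdot 13 - 1987\right) \frac{1}{2716} = \left(65 - 1987\right) \frac{1}{2716} = \left(-1922\right) \frac{1}{2716} = - \frac{961}{1358}$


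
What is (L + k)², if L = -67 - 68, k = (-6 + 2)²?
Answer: 14161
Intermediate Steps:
k = 16 (k = (-4)² = 16)
L = -135
(L + k)² = (-135 + 16)² = (-119)² = 14161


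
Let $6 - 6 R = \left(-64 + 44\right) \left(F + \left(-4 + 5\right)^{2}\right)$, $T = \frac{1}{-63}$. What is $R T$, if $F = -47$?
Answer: $\frac{457}{189} \approx 2.418$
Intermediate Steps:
$T = - \frac{1}{63} \approx -0.015873$
$R = - \frac{457}{3}$ ($R = 1 - \frac{\left(-64 + 44\right) \left(-47 + \left(-4 + 5\right)^{2}\right)}{6} = 1 - \frac{\left(-20\right) \left(-47 + 1^{2}\right)}{6} = 1 - \frac{\left(-20\right) \left(-47 + 1\right)}{6} = 1 - \frac{\left(-20\right) \left(-46\right)}{6} = 1 - \frac{460}{3} = - \frac{457}{3} \approx -152.33$)
$R T = \left(- \frac{457}{3}\right) \left(- \frac{1}{63}\right) = \frac{457}{189}$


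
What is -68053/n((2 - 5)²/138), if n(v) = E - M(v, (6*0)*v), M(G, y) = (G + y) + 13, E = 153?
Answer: -3130438/6437 ≈ -486.32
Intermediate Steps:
M(G, y) = 13 + G + y
n(v) = 140 - v (n(v) = 153 - (13 + v + (6*0)*v) = 153 - (13 + v + 0*v) = 153 - (13 + v + 0) = 153 - (13 + v) = 153 + (-13 - v) = 140 - v)
-68053/n((2 - 5)²/138) = -68053/(140 - (2 - 5)²/138) = -68053/(140 - (-3)²/138) = -68053/(140 - 9/138) = -68053/(140 - 1*3/46) = -68053/(140 - 3/46) = -68053/6437/46 = -68053*46/6437 = -3130438/6437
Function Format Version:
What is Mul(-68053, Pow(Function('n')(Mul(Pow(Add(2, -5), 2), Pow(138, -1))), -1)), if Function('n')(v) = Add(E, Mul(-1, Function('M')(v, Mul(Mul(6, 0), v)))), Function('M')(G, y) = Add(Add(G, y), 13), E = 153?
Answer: Rational(-3130438, 6437) ≈ -486.32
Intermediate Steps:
Function('M')(G, y) = Add(13, G, y)
Function('n')(v) = Add(140, Mul(-1, v)) (Function('n')(v) = Add(153, Mul(-1, Add(13, v, Mul(Mul(6, 0), v)))) = Add(153, Mul(-1, Add(13, v, Mul(0, v)))) = Add(153, Mul(-1, Add(13, v, 0))) = Add(153, Mul(-1, Add(13, v))) = Add(153, Add(-13, Mul(-1, v))) = Add(140, Mul(-1, v)))
Mul(-68053, Pow(Function('n')(Mul(Pow(Add(2, -5), 2), Pow(138, -1))), -1)) = Mul(-68053, Pow(Add(140, Mul(-1, Mul(Pow(Add(2, -5), 2), Pow(138, -1)))), -1)) = Mul(-68053, Pow(Add(140, Mul(-1, Mul(Pow(-3, 2), Rational(1, 138)))), -1)) = Mul(-68053, Pow(Add(140, Mul(-1, Mul(9, Rational(1, 138)))), -1)) = Mul(-68053, Pow(Add(140, Mul(-1, Rational(3, 46))), -1)) = Mul(-68053, Pow(Add(140, Rational(-3, 46)), -1)) = Mul(-68053, Pow(Rational(6437, 46), -1)) = Mul(-68053, Rational(46, 6437)) = Rational(-3130438, 6437)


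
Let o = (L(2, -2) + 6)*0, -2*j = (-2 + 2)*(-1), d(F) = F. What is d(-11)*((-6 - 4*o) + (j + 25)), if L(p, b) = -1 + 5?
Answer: -209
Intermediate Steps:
j = 0 (j = -(-2 + 2)*(-1)/2 = -0*(-1) = -½*0 = 0)
L(p, b) = 4
o = 0 (o = (4 + 6)*0 = 10*0 = 0)
d(-11)*((-6 - 4*o) + (j + 25)) = -11*((-6 - 4*0) + (0 + 25)) = -11*((-6 + 0) + 25) = -11*(-6 + 25) = -11*19 = -209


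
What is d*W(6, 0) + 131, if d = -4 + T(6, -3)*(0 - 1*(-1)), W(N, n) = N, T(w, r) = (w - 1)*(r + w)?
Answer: 197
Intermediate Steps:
T(w, r) = (-1 + w)*(r + w)
d = 11 (d = -4 + (6² - 1*(-3) - 1*6 - 3*6)*(0 - 1*(-1)) = -4 + (36 + 3 - 6 - 18)*(0 + 1) = -4 + 15*1 = -4 + 15 = 11)
d*W(6, 0) + 131 = 11*6 + 131 = 66 + 131 = 197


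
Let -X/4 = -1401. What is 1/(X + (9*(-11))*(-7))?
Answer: 1/6297 ≈ 0.00015881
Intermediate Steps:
X = 5604 (X = -4*(-1401) = 5604)
1/(X + (9*(-11))*(-7)) = 1/(5604 + (9*(-11))*(-7)) = 1/(5604 - 99*(-7)) = 1/(5604 + 693) = 1/6297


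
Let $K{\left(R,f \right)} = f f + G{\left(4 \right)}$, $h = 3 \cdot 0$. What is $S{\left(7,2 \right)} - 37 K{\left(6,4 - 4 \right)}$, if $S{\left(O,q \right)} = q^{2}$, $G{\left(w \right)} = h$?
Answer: $4$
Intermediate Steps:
$h = 0$
$G{\left(w \right)} = 0$
$K{\left(R,f \right)} = f^{2}$ ($K{\left(R,f \right)} = f f + 0 = f^{2} + 0 = f^{2}$)
$S{\left(7,2 \right)} - 37 K{\left(6,4 - 4 \right)} = 2^{2} - 37 \left(4 - 4\right)^{2} = 4 - 37 \left(4 - 4\right)^{2} = 4 - 37 \cdot 0^{2} = 4 - 0 = 4 + 0 = 4$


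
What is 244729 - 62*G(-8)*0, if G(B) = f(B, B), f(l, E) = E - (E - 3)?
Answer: 244729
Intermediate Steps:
f(l, E) = 3 (f(l, E) = E - (-3 + E) = E + (3 - E) = 3)
G(B) = 3
244729 - 62*G(-8)*0 = 244729 - 62*3*0 = 244729 - 186*0 = 244729 - 1*0 = 244729 + 0 = 244729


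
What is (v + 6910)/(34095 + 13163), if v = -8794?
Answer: -942/23629 ≈ -0.039866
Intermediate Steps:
(v + 6910)/(34095 + 13163) = (-8794 + 6910)/(34095 + 13163) = -1884/47258 = -1884*1/47258 = -942/23629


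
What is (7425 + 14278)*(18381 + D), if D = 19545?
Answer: 823107978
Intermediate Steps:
(7425 + 14278)*(18381 + D) = (7425 + 14278)*(18381 + 19545) = 21703*37926 = 823107978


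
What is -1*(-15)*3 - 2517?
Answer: -2472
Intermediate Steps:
-1*(-15)*3 - 2517 = 15*3 - 2517 = 45 - 2517 = -2472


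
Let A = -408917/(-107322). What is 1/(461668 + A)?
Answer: 107322/49547542013 ≈ 2.1660e-6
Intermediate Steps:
A = 408917/107322 (A = -408917*(-1/107322) = 408917/107322 ≈ 3.8102)
1/(461668 + A) = 1/(461668 + 408917/107322) = 1/(49547542013/107322) = 107322/49547542013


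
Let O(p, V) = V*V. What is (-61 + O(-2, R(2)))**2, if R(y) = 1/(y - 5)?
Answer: 300304/81 ≈ 3707.5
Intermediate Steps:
R(y) = 1/(-5 + y)
O(p, V) = V**2
(-61 + O(-2, R(2)))**2 = (-61 + (1/(-5 + 2))**2)**2 = (-61 + (1/(-3))**2)**2 = (-61 + (-1/3)**2)**2 = (-61 + 1/9)**2 = (-548/9)**2 = 300304/81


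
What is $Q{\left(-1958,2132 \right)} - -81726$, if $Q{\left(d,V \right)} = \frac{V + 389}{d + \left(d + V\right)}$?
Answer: $\frac{145796663}{1784} \approx 81725.0$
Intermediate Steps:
$Q{\left(d,V \right)} = \frac{389 + V}{V + 2 d}$ ($Q{\left(d,V \right)} = \frac{389 + V}{d + \left(V + d\right)} = \frac{389 + V}{V + 2 d}$)
$Q{\left(-1958,2132 \right)} - -81726 = \frac{389 + 2132}{2132 + 2 \left(-1958\right)} - -81726 = \frac{1}{2132 - 3916} \cdot 2521 + 81726 = \frac{1}{-1784} \cdot 2521 + 81726 = \left(- \frac{1}{1784}\right) 2521 + 81726 = - \frac{2521}{1784} + 81726 = \frac{145796663}{1784}$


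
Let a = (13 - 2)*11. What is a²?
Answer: 14641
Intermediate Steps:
a = 121 (a = 11*11 = 121)
a² = 121² = 14641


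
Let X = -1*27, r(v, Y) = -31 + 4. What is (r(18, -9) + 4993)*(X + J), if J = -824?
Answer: -4226066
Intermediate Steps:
r(v, Y) = -27
X = -27
(r(18, -9) + 4993)*(X + J) = (-27 + 4993)*(-27 - 824) = 4966*(-851) = -4226066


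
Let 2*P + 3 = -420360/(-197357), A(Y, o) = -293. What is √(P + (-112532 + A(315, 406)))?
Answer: I*√17578105949869354/394714 ≈ 335.9*I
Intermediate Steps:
P = -171711/394714 (P = -3/2 + (-420360/(-197357))/2 = -3/2 + (-420360*(-1/197357))/2 = -3/2 + (½)*(420360/197357) = -3/2 + 210180/197357 = -171711/394714 ≈ -0.43503)
√(P + (-112532 + A(315, 406))) = √(-171711/394714 + (-112532 - 293)) = √(-171711/394714 - 112825) = √(-44533778761/394714) = I*√17578105949869354/394714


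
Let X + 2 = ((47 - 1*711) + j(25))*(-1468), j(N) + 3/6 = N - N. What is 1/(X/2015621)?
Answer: 2015621/975484 ≈ 2.0663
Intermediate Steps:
j(N) = -1/2 (j(N) = -1/2 + (N - N) = -1/2 + 0 = -1/2)
X = 975484 (X = -2 + ((47 - 1*711) - 1/2)*(-1468) = -2 + ((47 - 711) - 1/2)*(-1468) = -2 + (-664 - 1/2)*(-1468) = -2 - 1329/2*(-1468) = -2 + 975486 = 975484)
1/(X/2015621) = 1/(975484/2015621) = 2015621/975484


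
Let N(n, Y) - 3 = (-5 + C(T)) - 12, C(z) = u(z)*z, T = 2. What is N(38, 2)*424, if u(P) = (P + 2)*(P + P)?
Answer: 7632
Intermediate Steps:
u(P) = 2*P*(2 + P) (u(P) = (2 + P)*(2*P) = 2*P*(2 + P))
C(z) = 2*z²*(2 + z) (C(z) = (2*z*(2 + z))*z = 2*z²*(2 + z))
N(n, Y) = 18 (N(n, Y) = 3 + ((-5 + 2*2²*(2 + 2)) - 12) = 3 + ((-5 + 2*4*4) - 12) = 3 + ((-5 + 32) - 12) = 3 + (27 - 12) = 3 + 15 = 18)
N(38, 2)*424 = 18*424 = 7632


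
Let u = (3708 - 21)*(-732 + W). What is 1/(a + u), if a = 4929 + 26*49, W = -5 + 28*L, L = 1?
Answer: -1/2607880 ≈ -3.8345e-7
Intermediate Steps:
W = 23 (W = -5 + 28*1 = -5 + 28 = 23)
u = -2614083 (u = (3708 - 21)*(-732 + 23) = 3687*(-709) = -2614083)
a = 6203 (a = 4929 + 1274 = 6203)
1/(a + u) = 1/(6203 - 2614083) = 1/(-2607880) = -1/2607880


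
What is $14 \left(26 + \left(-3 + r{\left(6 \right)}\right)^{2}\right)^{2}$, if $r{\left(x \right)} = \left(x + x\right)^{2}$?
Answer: $5548041086$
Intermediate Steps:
$r{\left(x \right)} = 4 x^{2}$ ($r{\left(x \right)} = \left(2 x\right)^{2} = 4 x^{2}$)
$14 \left(26 + \left(-3 + r{\left(6 \right)}\right)^{2}\right)^{2} = 14 \left(26 + \left(-3 + 4 \cdot 6^{2}\right)^{2}\right)^{2} = 14 \left(26 + \left(-3 + 4 \cdot 36\right)^{2}\right)^{2} = 14 \left(26 + \left(-3 + 144\right)^{2}\right)^{2} = 14 \left(26 + 141^{2}\right)^{2} = 14 \left(26 + 19881\right)^{2} = 14 \cdot 19907^{2} = 14 \cdot 396288649 = 5548041086$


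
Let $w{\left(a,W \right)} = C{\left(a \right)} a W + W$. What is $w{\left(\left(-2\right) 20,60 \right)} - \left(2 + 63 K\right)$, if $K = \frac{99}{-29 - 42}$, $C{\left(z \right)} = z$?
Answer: $\frac{6826355}{71} \approx 96146.0$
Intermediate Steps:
$K = - \frac{99}{71}$ ($K = \frac{99}{-29 - 42} = \frac{99}{-71} = 99 \left(- \frac{1}{71}\right) = - \frac{99}{71} \approx -1.3944$)
$w{\left(a,W \right)} = W + W a^{2}$ ($w{\left(a,W \right)} = a a W + W = a^{2} W + W = W a^{2} + W = W + W a^{2}$)
$w{\left(\left(-2\right) 20,60 \right)} - \left(2 + 63 K\right) = 60 \left(1 + \left(\left(-2\right) 20\right)^{2}\right) - - \frac{6095}{71} = 60 \left(1 + \left(-40\right)^{2}\right) + \left(\frac{6237}{71} - 2\right) = 60 \left(1 + 1600\right) + \frac{6095}{71} = 60 \cdot 1601 + \frac{6095}{71} = 96060 + \frac{6095}{71} = \frac{6826355}{71}$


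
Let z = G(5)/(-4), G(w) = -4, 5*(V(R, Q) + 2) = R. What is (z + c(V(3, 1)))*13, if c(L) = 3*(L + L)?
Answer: -481/5 ≈ -96.200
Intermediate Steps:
V(R, Q) = -2 + R/5
z = 1 (z = -4/(-4) = -4*(-¼) = 1)
c(L) = 6*L (c(L) = 3*(2*L) = 6*L)
(z + c(V(3, 1)))*13 = (1 + 6*(-2 + (⅕)*3))*13 = (1 + 6*(-2 + ⅗))*13 = (1 + 6*(-7/5))*13 = (1 - 42/5)*13 = -37/5*13 = -481/5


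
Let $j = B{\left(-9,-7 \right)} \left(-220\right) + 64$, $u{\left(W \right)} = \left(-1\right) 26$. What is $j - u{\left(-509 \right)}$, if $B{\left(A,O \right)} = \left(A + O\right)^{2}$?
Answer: $-56230$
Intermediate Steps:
$u{\left(W \right)} = -26$
$j = -56256$ ($j = \left(-9 - 7\right)^{2} \left(-220\right) + 64 = \left(-16\right)^{2} \left(-220\right) + 64 = 256 \left(-220\right) + 64 = -56320 + 64 = -56256$)
$j - u{\left(-509 \right)} = -56256 - -26 = -56256 + 26 = -56230$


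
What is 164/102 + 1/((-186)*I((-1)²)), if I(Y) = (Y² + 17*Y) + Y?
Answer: 32193/20026 ≈ 1.6076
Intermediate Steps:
I(Y) = Y² + 18*Y
164/102 + 1/((-186)*I((-1)²)) = 164/102 + 1/((-186)*(((-1)²*(18 + (-1)²)))) = 164*(1/102) - 1/(186*(18 + 1)) = 82/51 - 1/(186*(1*19)) = 82/51 - 1/186/19 = 82/51 - 1/186*1/19 = 82/51 - 1/3534 = 32193/20026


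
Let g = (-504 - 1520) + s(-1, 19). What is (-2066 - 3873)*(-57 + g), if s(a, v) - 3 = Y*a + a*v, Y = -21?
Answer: 12329364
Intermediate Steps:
s(a, v) = 3 - 21*a + a*v (s(a, v) = 3 + (-21*a + a*v) = 3 - 21*a + a*v)
g = -2019 (g = (-504 - 1520) + (3 - 21*(-1) - 1*19) = -2024 + (3 + 21 - 19) = -2024 + 5 = -2019)
(-2066 - 3873)*(-57 + g) = (-2066 - 3873)*(-57 - 2019) = -5939*(-2076) = 12329364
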